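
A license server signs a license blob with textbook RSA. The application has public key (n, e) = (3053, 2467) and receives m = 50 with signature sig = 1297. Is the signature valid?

Squares mod 3053: sig^1≡1297, sig^2≡6, sig^4≡36, sig^8≡1296, sig^16≡466, sig^32≡393, sig^64≡1799, sig^128≡221, sig^256≡3046, sig^512≡49, sig^1024≡2401, sig^2048≡737
2467 = 2048 + 256 + 128 + 32 + 2 + 1, so sig^2467 ≡ 737·3046·221·393·6·1297 ≡ 50 (mod 3053)
sig^2467 mod 3053 = 50 matches m.

valid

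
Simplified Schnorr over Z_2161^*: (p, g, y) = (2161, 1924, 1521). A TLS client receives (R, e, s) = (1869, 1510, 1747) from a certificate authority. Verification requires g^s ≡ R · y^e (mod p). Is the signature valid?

valid

g^s mod p:
Squares mod 2161: 1924^1≡1924, 1924^2≡2144, 1924^4≡289, 1924^8≡1403, 1924^16≡1899, 1924^32≡1653, 1924^64≡905, 1924^128≡6, 1924^256≡36, 1924^512≡1296, 1924^1024≡519
1747 = 1024 + 512 + 128 + 64 + 16 + 2 + 1, so 1924^1747 ≡ 519·1296·6·905·1899·2144·1924 ≡ 1364 (mod 2161)
R · y^e mod p:
Squares mod 2161: 1521^1≡1521, 1521^2≡1171, 1521^4≡1167, 1521^8≡459, 1521^16≡1064, 1521^32≡1893, 1521^64≡511, 1521^128≡1801, 1521^256≡2101, 1521^512≡1439, 1521^1024≡483
1510 = 1024 + 256 + 128 + 64 + 32 + 4 + 2, so 1521^1510 ≡ 483·2101·1801·511·1893·1167·1171 ≡ 765 (mod 2161)
1869·765 = 1429785 ≡ 1364 (mod 2161)
1364 ≡ 1364 (mod 2161); signature holds.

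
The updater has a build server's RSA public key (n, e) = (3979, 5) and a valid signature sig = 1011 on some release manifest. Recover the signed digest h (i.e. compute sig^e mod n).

3173

sig^5 mod 3979 = 3173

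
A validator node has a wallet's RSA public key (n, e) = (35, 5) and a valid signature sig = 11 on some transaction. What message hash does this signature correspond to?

sig^2 ≡ 11^2 = 121 ≡ 16
sig^4 ≡ 16^2 = 256 ≡ 11
5 = 4 + 1, so sig^5 ≡ 11·11 ≡ 16 (mod 35)

16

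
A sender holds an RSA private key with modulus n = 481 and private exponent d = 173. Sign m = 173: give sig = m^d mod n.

374

m^173 mod 481 = 374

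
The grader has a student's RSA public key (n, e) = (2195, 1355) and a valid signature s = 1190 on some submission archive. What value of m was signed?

s^1355 mod 2195 = 1105

1105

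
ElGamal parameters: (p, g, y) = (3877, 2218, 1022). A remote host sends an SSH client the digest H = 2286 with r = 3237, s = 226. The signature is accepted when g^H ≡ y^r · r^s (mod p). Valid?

no

Left side g^H mod p:
2218^2 = 4919524 ≡ 3488
2218^4 ≡ 3488^2 = 12166144 ≡ 118
2218^8 ≡ 118^2 = 13924 ≡ 2293
2218^16 ≡ 2293^2 = 5257849 ≡ 637
2218^32 ≡ 637^2 = 405769 ≡ 2561
2218^64 ≡ 2561^2 = 6558721 ≡ 2714
2218^128 ≡ 2714^2 = 7365796 ≡ 3373
2218^256 ≡ 3373^2 = 11377129 ≡ 2011
2218^512 ≡ 2011^2 = 4044121 ≡ 410
2218^1024 ≡ 410^2 = 168100 ≡ 1389
2218^2048 ≡ 1389^2 = 1929321 ≡ 2452
2286 = 2048 + 128 + 64 + 32 + 8 + 4 + 2, so 2218^2286 ≡ 2452·3373·2714·2561·2293·118·3488 ≡ 3829 (mod 3877)
Right side y^r · r^s mod p:
1022^2 = 1044484 ≡ 1571
1022^4 ≡ 1571^2 = 2468041 ≡ 2269
1022^8 ≡ 2269^2 = 5148361 ≡ 3582
1022^16 ≡ 3582^2 = 12830724 ≡ 1731
1022^32 ≡ 1731^2 = 2996361 ≡ 3317
1022^64 ≡ 3317^2 = 11002489 ≡ 3440
1022^128 ≡ 3440^2 = 11833600 ≡ 996
1022^256 ≡ 996^2 = 992016 ≡ 3381
1022^512 ≡ 3381^2 = 11431161 ≡ 1765
1022^1024 ≡ 1765^2 = 3115225 ≡ 1994
1022^2048 ≡ 1994^2 = 3976036 ≡ 2111
3237 = 2048 + 1024 + 128 + 32 + 4 + 1, so 1022^3237 ≡ 2111·1994·996·3317·2269·1022 ≡ 2618 (mod 3877)
3237^2 = 10478169 ≡ 2515
3237^4 ≡ 2515^2 = 6325225 ≡ 1838
3237^8 ≡ 1838^2 = 3378244 ≡ 1377
3237^16 ≡ 1377^2 = 1896129 ≡ 276
3237^32 ≡ 276^2 = 76176 ≡ 2513
3237^64 ≡ 2513^2 = 6315169 ≡ 3413
3237^128 ≡ 3413^2 = 11648569 ≡ 2061
226 = 128 + 64 + 32 + 2, so 3237^226 ≡ 2061·3413·2513·2515 ≡ 1311 (mod 3877)
2618·1311 = 3432198 ≡ 1053 (mod 3877)
3829 ≠ 1053, so verification fails.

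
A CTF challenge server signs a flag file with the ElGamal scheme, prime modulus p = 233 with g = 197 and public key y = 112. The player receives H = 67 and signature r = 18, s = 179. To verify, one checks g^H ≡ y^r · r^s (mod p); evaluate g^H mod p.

167

197^2 = 38809 ≡ 131
197^4 ≡ 131^2 = 17161 ≡ 152
197^8 ≡ 152^2 = 23104 ≡ 37
197^16 ≡ 37^2 = 1369 ≡ 204
197^32 ≡ 204^2 = 41616 ≡ 142
197^64 ≡ 142^2 = 20164 ≡ 126
67 = 64 + 2 + 1, so 197^67 ≡ 126·131·197 ≡ 167 (mod 233)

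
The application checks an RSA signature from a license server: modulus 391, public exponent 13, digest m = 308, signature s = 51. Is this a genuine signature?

forged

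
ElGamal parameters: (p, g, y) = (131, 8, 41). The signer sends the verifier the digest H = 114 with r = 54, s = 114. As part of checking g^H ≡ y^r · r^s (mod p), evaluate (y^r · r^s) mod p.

59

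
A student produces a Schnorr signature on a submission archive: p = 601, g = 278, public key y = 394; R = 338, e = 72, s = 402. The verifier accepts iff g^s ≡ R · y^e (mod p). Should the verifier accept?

g^s mod p:
278^2 = 77284 ≡ 356
278^4 ≡ 356^2 = 126736 ≡ 526
278^8 ≡ 526^2 = 276676 ≡ 216
278^16 ≡ 216^2 = 46656 ≡ 379
278^32 ≡ 379^2 = 143641 ≡ 2
278^64 ≡ 2^2 = 4
278^128 ≡ 4^2 = 16
278^256 ≡ 16^2 = 256
402 = 256 + 128 + 16 + 2, so 278^402 ≡ 256·16·379·356 ≡ 356 (mod 601)
R · y^e mod p:
394^2 = 155236 ≡ 178
394^4 ≡ 178^2 = 31684 ≡ 432
394^8 ≡ 432^2 = 186624 ≡ 314
394^16 ≡ 314^2 = 98596 ≡ 32
394^32 ≡ 32^2 = 1024 ≡ 423
394^64 ≡ 423^2 = 178929 ≡ 432
72 = 64 + 8, so 394^72 ≡ 432·314 ≡ 423 (mod 601)
338·423 = 142974 ≡ 537 (mod 601)
356 ≠ 537; the check fails.

reject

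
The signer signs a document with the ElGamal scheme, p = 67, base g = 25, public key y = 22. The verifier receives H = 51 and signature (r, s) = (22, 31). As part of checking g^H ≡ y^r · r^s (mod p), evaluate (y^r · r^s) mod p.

9

22^2 = 484 ≡ 15
22^4 ≡ 15^2 = 225 ≡ 24
22^8 ≡ 24^2 = 576 ≡ 40
22^16 ≡ 40^2 = 1600 ≡ 59
22 = 16 + 4 + 2, so 22^22 ≡ 59·24·15 ≡ 1 (mod 67)
22^2 = 484 ≡ 15
22^4 ≡ 15^2 = 225 ≡ 24
22^8 ≡ 24^2 = 576 ≡ 40
22^16 ≡ 40^2 = 1600 ≡ 59
31 = 16 + 8 + 4 + 2 + 1, so 22^31 ≡ 59·40·24·15·22 ≡ 9 (mod 67)
y^r · r^s ≡ 1·9 = 9 ≡ 9 (mod 67)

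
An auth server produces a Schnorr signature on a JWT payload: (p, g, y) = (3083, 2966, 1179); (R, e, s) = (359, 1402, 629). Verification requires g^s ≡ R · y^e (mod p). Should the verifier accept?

reject

g^s mod p:
2966^2 = 8797156 ≡ 1357
2966^4 ≡ 1357^2 = 1841449 ≡ 898
2966^8 ≡ 898^2 = 806404 ≡ 1741
2966^16 ≡ 1741^2 = 3031081 ≡ 492
2966^32 ≡ 492^2 = 242064 ≡ 1590
2966^64 ≡ 1590^2 = 2528100 ≡ 40
2966^128 ≡ 40^2 = 1600
2966^256 ≡ 1600^2 = 2560000 ≡ 1110
2966^512 ≡ 1110^2 = 1232100 ≡ 1983
629 = 512 + 64 + 32 + 16 + 4 + 1, so 2966^629 ≡ 1983·40·1590·492·898·2966 ≡ 1309 (mod 3083)
R · y^e mod p:
1179^2 = 1390041 ≡ 2691
1179^4 ≡ 2691^2 = 7241481 ≡ 2597
1179^8 ≡ 2597^2 = 6744409 ≡ 1888
1179^16 ≡ 1888^2 = 3564544 ≡ 596
1179^32 ≡ 596^2 = 355216 ≡ 671
1179^64 ≡ 671^2 = 450241 ≡ 123
1179^128 ≡ 123^2 = 15129 ≡ 2797
1179^256 ≡ 2797^2 = 7823209 ≡ 1638
1179^512 ≡ 1638^2 = 2683044 ≡ 834
1179^1024 ≡ 834^2 = 695556 ≡ 1881
1402 = 1024 + 256 + 64 + 32 + 16 + 8 + 2, so 1179^1402 ≡ 1881·1638·123·671·596·1888·2691 ≡ 2605 (mod 3083)
359·2605 = 935195 ≡ 1046 (mod 3083)
1309 ≠ 1046; the check fails.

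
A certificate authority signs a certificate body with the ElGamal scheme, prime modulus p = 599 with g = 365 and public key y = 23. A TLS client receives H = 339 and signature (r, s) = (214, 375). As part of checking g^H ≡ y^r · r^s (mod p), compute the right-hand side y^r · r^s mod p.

92

23^2 = 529
23^4 ≡ 529^2 = 279841 ≡ 108
23^8 ≡ 108^2 = 11664 ≡ 283
23^16 ≡ 283^2 = 80089 ≡ 422
23^32 ≡ 422^2 = 178084 ≡ 181
23^64 ≡ 181^2 = 32761 ≡ 415
23^128 ≡ 415^2 = 172225 ≡ 312
214 = 128 + 64 + 16 + 4 + 2, so 23^214 ≡ 312·415·422·108·529 ≡ 376 (mod 599)
214^2 = 45796 ≡ 272
214^4 ≡ 272^2 = 73984 ≡ 307
214^8 ≡ 307^2 = 94249 ≡ 206
214^16 ≡ 206^2 = 42436 ≡ 506
214^32 ≡ 506^2 = 256036 ≡ 263
214^64 ≡ 263^2 = 69169 ≡ 284
214^128 ≡ 284^2 = 80656 ≡ 390
214^256 ≡ 390^2 = 152100 ≡ 553
375 = 256 + 64 + 32 + 16 + 4 + 2 + 1, so 214^375 ≡ 553·284·263·506·307·272·214 ≡ 287 (mod 599)
y^r · r^s ≡ 376·287 = 107912 ≡ 92 (mod 599)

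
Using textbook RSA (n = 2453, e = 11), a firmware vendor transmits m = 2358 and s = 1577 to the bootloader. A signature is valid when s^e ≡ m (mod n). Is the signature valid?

valid

Squares mod 2453: s^1≡1577, s^2≡2040, s^4≡1312, s^8≡1791
11 = 8 + 2 + 1, so s^11 ≡ 1791·2040·1577 ≡ 2358 (mod 2453)
Since 2358 equals the digest 2358, verification succeeds.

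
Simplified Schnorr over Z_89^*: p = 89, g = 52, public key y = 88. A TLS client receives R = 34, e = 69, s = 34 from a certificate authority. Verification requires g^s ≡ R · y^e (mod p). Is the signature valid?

g^s mod p:
Squares mod 89: 52^1≡52, 52^2≡34, 52^4≡88, 52^8≡1, 52^16≡1, 52^32≡1
34 = 32 + 2, so 52^34 ≡ 1·34 ≡ 34 (mod 89)
R · y^e mod p:
Squares mod 89: 88^1≡88, 88^2≡1, 88^4≡1, 88^8≡1, 88^16≡1, 88^32≡1, 88^64≡1
69 = 64 + 4 + 1, so 88^69 ≡ 1·1·88 ≡ 88 (mod 89)
34·88 = 2992 ≡ 55 (mod 89)
34 ≠ 55; the check fails.

invalid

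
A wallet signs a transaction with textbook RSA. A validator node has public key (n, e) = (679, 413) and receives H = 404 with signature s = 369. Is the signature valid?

invalid

s^2 ≡ 369^2 = 136161 ≡ 361
s^4 ≡ 361^2 = 130321 ≡ 632
s^8 ≡ 632^2 = 399424 ≡ 172
s^16 ≡ 172^2 = 29584 ≡ 387
s^32 ≡ 387^2 = 149769 ≡ 389
s^64 ≡ 389^2 = 151321 ≡ 583
s^128 ≡ 583^2 = 339889 ≡ 389
s^256 ≡ 389^2 = 151321 ≡ 583
413 = 256 + 128 + 16 + 8 + 4 + 1, so s^413 ≡ 583·389·387·172·632·369 ≡ 52 (mod 679)
52 ≠ 404, so verification fails.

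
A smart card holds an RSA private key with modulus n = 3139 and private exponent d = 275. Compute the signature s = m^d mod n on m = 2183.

Squares mod 3139: m^1≡2183, m^2≡487, m^4≡1744, m^8≡2984, m^16≡2052, m^32≡1305, m^64≡1687, m^128≡2035, m^256≡884
275 = 256 + 16 + 2 + 1, so m^275 ≡ 884·2052·487·2183 ≡ 459 (mod 3139)

459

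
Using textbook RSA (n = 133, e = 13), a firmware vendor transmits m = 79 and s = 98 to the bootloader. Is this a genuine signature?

s^2 ≡ 98^2 = 9604 ≡ 28
s^4 ≡ 28^2 = 784 ≡ 119
s^8 ≡ 119^2 = 14161 ≡ 63
13 = 8 + 4 + 1, so s^13 ≡ 63·119·98 ≡ 14 (mod 133)
The recovered value 14 does not match the digest 79.

forged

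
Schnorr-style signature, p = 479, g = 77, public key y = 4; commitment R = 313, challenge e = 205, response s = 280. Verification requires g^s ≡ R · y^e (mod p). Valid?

yes

g^s mod p:
77^280 mod 479 = 242
R · y^e mod p:
4^205 mod 479 = 466
313·466 = 145858 ≡ 242 (mod 479)
242 ≡ 242 (mod 479); signature holds.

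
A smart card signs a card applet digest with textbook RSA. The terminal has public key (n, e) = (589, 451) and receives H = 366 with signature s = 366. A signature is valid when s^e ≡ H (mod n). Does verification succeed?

passes

Squares mod 589: s^1≡366, s^2≡253, s^4≡397, s^8≡346, s^16≡149, s^32≡408, s^64≡366, s^128≡253, s^256≡397
451 = 256 + 128 + 64 + 2 + 1, so s^451 ≡ 397·253·366·253·366 ≡ 366 (mod 589)
Since 366 equals the digest 366, verification succeeds.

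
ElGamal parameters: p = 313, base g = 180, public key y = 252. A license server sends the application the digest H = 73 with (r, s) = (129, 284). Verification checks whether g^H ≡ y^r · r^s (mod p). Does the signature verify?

Left side g^H mod p:
Squares mod 313: 180^1≡180, 180^2≡161, 180^4≡255, 180^8≡234, 180^16≡294, 180^32≡48, 180^64≡113
73 = 64 + 8 + 1, so 180^73 ≡ 113·234·180 ≡ 82 (mod 313)
Right side y^r · r^s mod p:
Squares mod 313: 252^1≡252, 252^2≡278, 252^4≡286, 252^8≡103, 252^16≡280, 252^32≡150, 252^64≡277, 252^128≡44
129 = 128 + 1, so 252^129 ≡ 44·252 ≡ 133 (mod 313)
Squares mod 313: 129^1≡129, 129^2≡52, 129^4≡200, 129^8≡249, 129^16≡27, 129^32≡103, 129^64≡280, 129^128≡150, 129^256≡277
284 = 256 + 16 + 8 + 4, so 129^284 ≡ 277·27·249·200 ≡ 163 (mod 313)
133·163 = 21679 ≡ 82 (mod 313)
82 ≡ 82 (mod 313), so the signature is genuine.

verifies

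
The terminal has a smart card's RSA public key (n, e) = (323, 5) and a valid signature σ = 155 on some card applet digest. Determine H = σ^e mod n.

15

σ^2 ≡ 155^2 = 24025 ≡ 123
σ^4 ≡ 123^2 = 15129 ≡ 271
5 = 4 + 1, so σ^5 ≡ 271·155 ≡ 15 (mod 323)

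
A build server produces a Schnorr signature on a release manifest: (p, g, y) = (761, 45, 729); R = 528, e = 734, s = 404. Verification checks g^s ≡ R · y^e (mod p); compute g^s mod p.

232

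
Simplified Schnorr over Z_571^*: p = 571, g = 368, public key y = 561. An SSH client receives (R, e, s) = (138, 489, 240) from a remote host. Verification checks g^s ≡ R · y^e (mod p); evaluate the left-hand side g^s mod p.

368^2 = 135424 ≡ 97
368^4 ≡ 97^2 = 9409 ≡ 273
368^8 ≡ 273^2 = 74529 ≡ 299
368^16 ≡ 299^2 = 89401 ≡ 325
368^32 ≡ 325^2 = 105625 ≡ 561
368^64 ≡ 561^2 = 314721 ≡ 100
368^128 ≡ 100^2 = 10000 ≡ 293
240 = 128 + 64 + 32 + 16, so 368^240 ≡ 293·100·561·325 ≡ 99 (mod 571)

99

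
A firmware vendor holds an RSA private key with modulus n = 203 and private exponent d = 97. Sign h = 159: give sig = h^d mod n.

89

h^2 ≡ 159^2 = 25281 ≡ 109
h^4 ≡ 109^2 = 11881 ≡ 107
h^8 ≡ 107^2 = 11449 ≡ 81
h^16 ≡ 81^2 = 6561 ≡ 65
h^32 ≡ 65^2 = 4225 ≡ 165
h^64 ≡ 165^2 = 27225 ≡ 23
97 = 64 + 32 + 1, so h^97 ≡ 23·165·159 ≡ 89 (mod 203)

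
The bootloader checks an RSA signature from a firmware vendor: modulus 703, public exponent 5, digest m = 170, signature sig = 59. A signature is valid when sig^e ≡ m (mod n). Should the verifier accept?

reject

sig^2 ≡ 59^2 = 3481 ≡ 669
sig^4 ≡ 669^2 = 447561 ≡ 453
5 = 4 + 1, so sig^5 ≡ 453·59 ≡ 13 (mod 703)
sig^5 mod 703 = 13, but m = 170.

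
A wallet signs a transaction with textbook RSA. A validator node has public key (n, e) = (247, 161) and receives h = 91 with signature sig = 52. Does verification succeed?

sig^2 ≡ 52^2 = 2704 ≡ 234
sig^4 ≡ 234^2 = 54756 ≡ 169
sig^8 ≡ 169^2 = 28561 ≡ 156
sig^16 ≡ 156^2 = 24336 ≡ 130
sig^32 ≡ 130^2 = 16900 ≡ 104
sig^64 ≡ 104^2 = 10816 ≡ 195
sig^128 ≡ 195^2 = 38025 ≡ 234
161 = 128 + 32 + 1, so sig^161 ≡ 234·104·52 ≡ 91 (mod 247)
sig^161 mod 247 = 91 matches h.

passes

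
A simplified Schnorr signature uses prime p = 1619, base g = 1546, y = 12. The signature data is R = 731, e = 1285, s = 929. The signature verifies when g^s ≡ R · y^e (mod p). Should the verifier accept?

g^s mod p:
1546^2 = 2390116 ≡ 472
1546^4 ≡ 472^2 = 222784 ≡ 981
1546^8 ≡ 981^2 = 962361 ≡ 675
1546^16 ≡ 675^2 = 455625 ≡ 686
1546^32 ≡ 686^2 = 470596 ≡ 1086
1546^64 ≡ 1086^2 = 1179396 ≡ 764
1546^128 ≡ 764^2 = 583696 ≡ 856
1546^256 ≡ 856^2 = 732736 ≡ 948
1546^512 ≡ 948^2 = 898704 ≡ 159
929 = 512 + 256 + 128 + 32 + 1, so 1546^929 ≡ 159·948·856·1086·1546 ≡ 1083 (mod 1619)
R · y^e mod p:
12^2 = 144
12^4 ≡ 144^2 = 20736 ≡ 1308
12^8 ≡ 1308^2 = 1710864 ≡ 1200
12^16 ≡ 1200^2 = 1440000 ≡ 709
12^32 ≡ 709^2 = 502681 ≡ 791
12^64 ≡ 791^2 = 625681 ≡ 747
12^128 ≡ 747^2 = 558009 ≡ 1073
12^256 ≡ 1073^2 = 1151329 ≡ 220
12^512 ≡ 220^2 = 48400 ≡ 1449
12^1024 ≡ 1449^2 = 2099601 ≡ 1377
1285 = 1024 + 256 + 4 + 1, so 12^1285 ≡ 1377·220·1308·12 ≡ 1524 (mod 1619)
731·1524 = 1114044 ≡ 172 (mod 1619)
1083 ≠ 172; the check fails.

reject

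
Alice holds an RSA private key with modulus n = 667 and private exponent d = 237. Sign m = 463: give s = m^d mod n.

m^237 mod 667 = 637

637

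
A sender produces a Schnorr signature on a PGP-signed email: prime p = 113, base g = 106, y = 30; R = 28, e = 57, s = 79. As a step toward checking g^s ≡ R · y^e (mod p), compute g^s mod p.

49

106^2 = 11236 ≡ 49
106^4 ≡ 49^2 = 2401 ≡ 28
106^8 ≡ 28^2 = 784 ≡ 106
106^16 ≡ 106^2 = 11236 ≡ 49
106^32 ≡ 49^2 = 2401 ≡ 28
106^64 ≡ 28^2 = 784 ≡ 106
79 = 64 + 8 + 4 + 2 + 1, so 106^79 ≡ 106·106·28·49·106 ≡ 49 (mod 113)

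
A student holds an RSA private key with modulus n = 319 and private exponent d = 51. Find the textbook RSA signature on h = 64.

196

h^2 ≡ 64^2 = 4096 ≡ 268
h^4 ≡ 268^2 = 71824 ≡ 49
h^8 ≡ 49^2 = 2401 ≡ 168
h^16 ≡ 168^2 = 28224 ≡ 152
h^32 ≡ 152^2 = 23104 ≡ 136
51 = 32 + 16 + 2 + 1, so h^51 ≡ 136·152·268·64 ≡ 196 (mod 319)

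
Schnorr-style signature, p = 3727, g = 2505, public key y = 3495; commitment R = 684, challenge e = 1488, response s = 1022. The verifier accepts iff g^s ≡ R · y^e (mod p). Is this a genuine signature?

g^s mod p:
2505^2 = 6275025 ≡ 2484
2505^4 ≡ 2484^2 = 6170256 ≡ 2071
2505^8 ≡ 2071^2 = 4289041 ≡ 2991
2505^16 ≡ 2991^2 = 8946081 ≡ 1281
2505^32 ≡ 1281^2 = 1640961 ≡ 1081
2505^64 ≡ 1081^2 = 1168561 ≡ 2010
2505^128 ≡ 2010^2 = 4040100 ≡ 32
2505^256 ≡ 32^2 = 1024
2505^512 ≡ 1024^2 = 1048576 ≡ 1289
1022 = 512 + 256 + 128 + 64 + 32 + 16 + 8 + 4 + 2, so 2505^1022 ≡ 1289·1024·32·2010·1081·1281·2991·2071·2484 ≡ 2945 (mod 3727)
R · y^e mod p:
3495^2 = 12215025 ≡ 1646
3495^4 ≡ 1646^2 = 2709316 ≡ 3514
3495^8 ≡ 3514^2 = 12348196 ≡ 645
3495^16 ≡ 645^2 = 416025 ≡ 2328
3495^32 ≡ 2328^2 = 5419584 ≡ 526
3495^64 ≡ 526^2 = 276676 ≡ 878
3495^128 ≡ 878^2 = 770884 ≡ 3122
3495^256 ≡ 3122^2 = 9746884 ≡ 779
3495^512 ≡ 779^2 = 606841 ≡ 3067
3495^1024 ≡ 3067^2 = 9406489 ≡ 3268
1488 = 1024 + 256 + 128 + 64 + 16, so 3495^1488 ≡ 3268·779·3122·878·2328 ≡ 729 (mod 3727)
684·729 = 498636 ≡ 2945 (mod 3727)
2945 ≡ 2945 (mod 3727); signature holds.

genuine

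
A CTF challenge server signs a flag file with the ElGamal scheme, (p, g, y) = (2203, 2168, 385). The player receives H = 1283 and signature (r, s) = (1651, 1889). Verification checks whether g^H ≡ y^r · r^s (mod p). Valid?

Left side g^H mod p:
2168^1283 mod 2203 = 1360
Right side y^r · r^s mod p:
385^1651 mod 2203 = 156
1651^1889 mod 2203 = 1826
156·1826 = 284856 ≡ 669 (mod 2203)
1360 ≠ 669, so verification fails.

no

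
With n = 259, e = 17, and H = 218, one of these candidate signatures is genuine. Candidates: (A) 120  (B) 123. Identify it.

A

Candidate A: Squares mod 259: 120^1≡120, 120^2≡155, 120^4≡197, 120^8≡218, 120^16≡127; 17 = 16 + 1, so 120^17 ≡ 127·120 ≡ 218 (mod 259)
  → matches H = 218
Candidate B: Squares mod 259: 123^1≡123, 123^2≡107, 123^4≡53, 123^8≡219, 123^16≡46; 17 = 16 + 1, so 123^17 ≡ 46·123 ≡ 219 (mod 259)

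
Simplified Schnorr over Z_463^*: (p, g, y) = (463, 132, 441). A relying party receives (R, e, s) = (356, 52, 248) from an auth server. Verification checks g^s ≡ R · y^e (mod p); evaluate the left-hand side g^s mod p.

132^2 = 17424 ≡ 293
132^4 ≡ 293^2 = 85849 ≡ 194
132^8 ≡ 194^2 = 37636 ≡ 133
132^16 ≡ 133^2 = 17689 ≡ 95
132^32 ≡ 95^2 = 9025 ≡ 228
132^64 ≡ 228^2 = 51984 ≡ 128
132^128 ≡ 128^2 = 16384 ≡ 179
248 = 128 + 64 + 32 + 16 + 8, so 132^248 ≡ 179·128·228·95·133 ≡ 39 (mod 463)

39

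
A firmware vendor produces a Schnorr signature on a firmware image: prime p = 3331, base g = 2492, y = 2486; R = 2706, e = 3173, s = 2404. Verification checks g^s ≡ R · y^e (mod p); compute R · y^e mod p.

Squares mod 3331: 2486^1≡2486, 2486^2≡1191, 2486^4≡2806, 2486^8≡2483, 2486^16≡2939, 2486^32≡438, 2486^64≡1977, 2486^128≡1266, 2486^256≡545, 2486^512≡566, 2486^1024≡580, 2486^2048≡3300
3173 = 2048 + 1024 + 64 + 32 + 4 + 1, so 2486^3173 ≡ 3300·580·1977·438·2806·2486 ≡ 3303 (mod 3331)
R · y^e ≡ 2706·3303 = 8937918 ≡ 845 (mod 3331)

845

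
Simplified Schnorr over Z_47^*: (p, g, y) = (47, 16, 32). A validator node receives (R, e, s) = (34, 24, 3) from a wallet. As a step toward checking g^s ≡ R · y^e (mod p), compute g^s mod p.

16^3 mod 47 = 7

7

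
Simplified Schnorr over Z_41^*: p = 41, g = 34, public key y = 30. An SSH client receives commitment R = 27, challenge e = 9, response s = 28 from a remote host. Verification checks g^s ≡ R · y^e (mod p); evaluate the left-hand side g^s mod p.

4

34^2 = 1156 ≡ 8
34^4 ≡ 8^2 = 64 ≡ 23
34^8 ≡ 23^2 = 529 ≡ 37
34^16 ≡ 37^2 = 1369 ≡ 16
28 = 16 + 8 + 4, so 34^28 ≡ 16·37·23 ≡ 4 (mod 41)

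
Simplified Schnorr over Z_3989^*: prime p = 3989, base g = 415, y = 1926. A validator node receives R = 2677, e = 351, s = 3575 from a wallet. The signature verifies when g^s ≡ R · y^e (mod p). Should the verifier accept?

g^s mod p:
Squares mod 3989: 415^1≡415, 415^2≡698, 415^4≡546, 415^8≡2930, 415^16≡572, 415^32≡86, 415^64≡3407, 415^128≡3648, 415^256≡600, 415^512≡990, 415^1024≡2795, 415^2048≡1563
3575 = 2048 + 1024 + 256 + 128 + 64 + 32 + 16 + 4 + 2 + 1, so 415^3575 ≡ 1563·2795·600·3648·3407·86·572·546·698·415 ≡ 1628 (mod 3989)
R · y^e mod p:
Squares mod 3989: 1926^1≡1926, 1926^2≡3695, 1926^4≡2667, 1926^8≡502, 1926^16≡697, 1926^32≡3140, 1926^64≡2781, 1926^128≡3279, 1926^256≡1486
351 = 256 + 64 + 16 + 8 + 4 + 2 + 1, so 1926^351 ≡ 1486·2781·697·502·2667·3695·1926 ≡ 2266 (mod 3989)
2677·2266 = 6066082 ≡ 2802 (mod 3989)
1628 ≠ 2802; the check fails.

reject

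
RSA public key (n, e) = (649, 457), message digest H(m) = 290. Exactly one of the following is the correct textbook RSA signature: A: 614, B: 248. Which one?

Candidate A: 614^457 mod 649 = 290
  → matches H(m) = 290
Candidate B: 248^457 mod 649 = 481

A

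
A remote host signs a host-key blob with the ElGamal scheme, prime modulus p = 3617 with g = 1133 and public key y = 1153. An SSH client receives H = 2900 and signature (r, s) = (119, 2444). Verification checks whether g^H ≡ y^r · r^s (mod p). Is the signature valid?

Left side g^H mod p:
Squares mod 3617: 1133^1≡1133, 1133^2≡3271, 1133^4≡355, 1133^8≡3047, 1133^16≡2987, 1133^32≡2647, 1133^64≡480, 1133^128≡2529, 1133^256≡985, 1133^512≡869, 1133^1024≡2825, 1133^2048≡1523
2900 = 2048 + 512 + 256 + 64 + 16 + 4, so 1133^2900 ≡ 1523·869·985·480·2987·355 ≡ 2913 (mod 3617)
Right side y^r · r^s mod p:
Squares mod 3617: 1153^1≡1153, 1153^2≡1970, 1153^4≡3476, 1153^8≡1796, 1153^16≡2869, 1153^32≡2486, 1153^64≡2360
119 = 64 + 32 + 16 + 4 + 2 + 1, so 1153^119 ≡ 2360·2486·2869·3476·1970·1153 ≡ 1684 (mod 3617)
Squares mod 3617: 119^1≡119, 119^2≡3310, 119^4≡207, 119^8≡3062, 119^16≡580, 119^32≡19, 119^64≡361, 119^128≡109, 119^256≡1030, 119^512≡1119, 119^1024≡679, 119^2048≡1682
2444 = 2048 + 256 + 128 + 8 + 4, so 119^2444 ≡ 1682·1030·109·3062·207 ≡ 1560 (mod 3617)
1684·1560 = 2627040 ≡ 1098 (mod 3617)
2913 ≠ 1098, so verification fails.

invalid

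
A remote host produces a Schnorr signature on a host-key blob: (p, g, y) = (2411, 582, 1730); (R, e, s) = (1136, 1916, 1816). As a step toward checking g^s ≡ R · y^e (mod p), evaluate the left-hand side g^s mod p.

Squares mod 2411: 582^1≡582, 582^2≡1184, 582^4≡1065, 582^8≡1055, 582^16≡1554, 582^32≡1505, 582^64≡1096, 582^128≡538, 582^256≡124, 582^512≡910, 582^1024≡1127
1816 = 1024 + 512 + 256 + 16 + 8, so 582^1816 ≡ 1127·910·124·1554·1055 ≡ 1671 (mod 2411)

1671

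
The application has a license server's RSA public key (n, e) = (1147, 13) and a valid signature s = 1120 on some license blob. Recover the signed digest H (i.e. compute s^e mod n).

343

s^2 ≡ 1120^2 = 1254400 ≡ 729
s^4 ≡ 729^2 = 531441 ≡ 380
s^8 ≡ 380^2 = 144400 ≡ 1025
13 = 8 + 4 + 1, so s^13 ≡ 1025·380·1120 ≡ 343 (mod 1147)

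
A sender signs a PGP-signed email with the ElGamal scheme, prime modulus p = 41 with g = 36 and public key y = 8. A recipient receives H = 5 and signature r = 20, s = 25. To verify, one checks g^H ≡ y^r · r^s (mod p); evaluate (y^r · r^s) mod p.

8^20 mod 41 = 1
20^25 mod 41 = 32
y^r · r^s ≡ 1·32 = 32 ≡ 32 (mod 41)

32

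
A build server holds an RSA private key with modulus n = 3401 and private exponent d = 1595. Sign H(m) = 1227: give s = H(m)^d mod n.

235

(H(m))^2 ≡ 1227^2 = 1505529 ≡ 2287
(H(m))^4 ≡ 2287^2 = 5230369 ≡ 3032
(H(m))^8 ≡ 3032^2 = 9193024 ≡ 121
(H(m))^16 ≡ 121^2 = 14641 ≡ 1037
(H(m))^32 ≡ 1037^2 = 1075369 ≡ 653
(H(m))^64 ≡ 653^2 = 426409 ≡ 1284
(H(m))^128 ≡ 1284^2 = 1648656 ≡ 2572
(H(m))^256 ≡ 2572^2 = 6615184 ≡ 239
(H(m))^512 ≡ 239^2 = 57121 ≡ 2705
(H(m))^1024 ≡ 2705^2 = 7317025 ≡ 1474
1595 = 1024 + 512 + 32 + 16 + 8 + 2 + 1, so (H(m))^1595 ≡ 1474·2705·653·1037·121·2287·1227 ≡ 235 (mod 3401)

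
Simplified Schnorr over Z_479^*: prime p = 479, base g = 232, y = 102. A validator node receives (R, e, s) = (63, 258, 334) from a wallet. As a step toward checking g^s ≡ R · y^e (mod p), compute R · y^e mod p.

151

102^2 = 10404 ≡ 345
102^4 ≡ 345^2 = 119025 ≡ 233
102^8 ≡ 233^2 = 54289 ≡ 162
102^16 ≡ 162^2 = 26244 ≡ 378
102^32 ≡ 378^2 = 142884 ≡ 142
102^64 ≡ 142^2 = 20164 ≡ 46
102^128 ≡ 46^2 = 2116 ≡ 200
102^256 ≡ 200^2 = 40000 ≡ 243
258 = 256 + 2, so 102^258 ≡ 243·345 ≡ 10 (mod 479)
R · y^e ≡ 63·10 = 630 ≡ 151 (mod 479)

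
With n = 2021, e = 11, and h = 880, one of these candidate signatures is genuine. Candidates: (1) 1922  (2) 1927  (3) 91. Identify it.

Candidate 1: 1922^11 mod 2021 = 880
  → matches h = 880
Candidate 2: 1927^11 mod 2021 = 1645
Candidate 3: 91^11 mod 2021 = 1453

1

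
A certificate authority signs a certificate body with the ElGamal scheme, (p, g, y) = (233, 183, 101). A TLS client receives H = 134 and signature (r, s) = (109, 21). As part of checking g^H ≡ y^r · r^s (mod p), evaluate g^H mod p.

116

183^2 = 33489 ≡ 170
183^4 ≡ 170^2 = 28900 ≡ 8
183^8 ≡ 8^2 = 64
183^16 ≡ 64^2 = 4096 ≡ 135
183^32 ≡ 135^2 = 18225 ≡ 51
183^64 ≡ 51^2 = 2601 ≡ 38
183^128 ≡ 38^2 = 1444 ≡ 46
134 = 128 + 4 + 2, so 183^134 ≡ 46·8·170 ≡ 116 (mod 233)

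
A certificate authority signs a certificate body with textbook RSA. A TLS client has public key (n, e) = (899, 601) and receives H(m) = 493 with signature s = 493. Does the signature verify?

verifies

s^601 mod 899 = 493
Since 493 equals the digest 493, verification succeeds.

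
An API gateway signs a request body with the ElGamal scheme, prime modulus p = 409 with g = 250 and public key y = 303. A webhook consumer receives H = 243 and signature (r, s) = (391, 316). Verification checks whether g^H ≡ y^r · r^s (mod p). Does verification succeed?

fails

Left side g^H mod p:
Squares mod 409: 250^1≡250, 250^2≡332, 250^4≡203, 250^8≡309, 250^16≡184, 250^32≡318, 250^64≡101, 250^128≡385
243 = 128 + 64 + 32 + 16 + 2 + 1, so 250^243 ≡ 385·101·318·184·332·250 ≡ 200 (mod 409)
Right side y^r · r^s mod p:
Squares mod 409: 303^1≡303, 303^2≡193, 303^4≡30, 303^8≡82, 303^16≡180, 303^32≡89, 303^64≡150, 303^128≡5, 303^256≡25
391 = 256 + 128 + 4 + 2 + 1, so 303^391 ≡ 25·5·30·193·303 ≡ 266 (mod 409)
Squares mod 409: 391^1≡391, 391^2≡324, 391^4≡272, 391^8≡364, 391^16≡389, 391^32≡400, 391^64≡81, 391^128≡17, 391^256≡289
316 = 256 + 32 + 16 + 8 + 4, so 391^316 ≡ 289·400·389·364·272 ≡ 265 (mod 409)
266·265 = 70490 ≡ 142 (mod 409)
200 ≠ 142, so verification fails.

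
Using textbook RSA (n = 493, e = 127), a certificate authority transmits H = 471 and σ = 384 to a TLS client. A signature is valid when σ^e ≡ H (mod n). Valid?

σ^2 ≡ 384^2 = 147456 ≡ 49
σ^4 ≡ 49^2 = 2401 ≡ 429
σ^8 ≡ 429^2 = 184041 ≡ 152
σ^16 ≡ 152^2 = 23104 ≡ 426
σ^32 ≡ 426^2 = 181476 ≡ 52
σ^64 ≡ 52^2 = 2704 ≡ 239
127 = 64 + 32 + 16 + 8 + 4 + 2 + 1, so σ^127 ≡ 239·52·426·152·429·49·384 ≡ 471 (mod 493)
Since 471 equals the digest 471, verification succeeds.

yes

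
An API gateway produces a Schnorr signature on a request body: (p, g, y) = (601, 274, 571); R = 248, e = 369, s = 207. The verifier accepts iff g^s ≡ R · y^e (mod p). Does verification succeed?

g^s mod p:
274^207 mod 601 = 326
R · y^e mod p:
571^369 mod 601 = 549
248·549 = 136152 ≡ 326 (mod 601)
326 ≡ 326 (mod 601); signature holds.

passes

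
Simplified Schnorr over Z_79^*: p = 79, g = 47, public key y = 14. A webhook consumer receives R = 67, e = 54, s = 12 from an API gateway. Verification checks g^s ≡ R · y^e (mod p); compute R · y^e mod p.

Squares mod 79: 14^1≡14, 14^2≡38, 14^4≡22, 14^8≡10, 14^16≡21, 14^32≡46
54 = 32 + 16 + 4 + 2, so 14^54 ≡ 46·21·22·38 ≡ 38 (mod 79)
R · y^e ≡ 67·38 = 2546 ≡ 18 (mod 79)

18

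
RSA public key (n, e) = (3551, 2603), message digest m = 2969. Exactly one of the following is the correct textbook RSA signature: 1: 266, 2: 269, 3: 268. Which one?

Candidate 1: Squares mod 3551: 266^1≡266, 266^2≡3287, 266^4≡2227, 266^8≡2333, 266^16≡2757, 266^32≡1909, 266^64≡955, 266^128≡2969, 266^256≡1379, 266^512≡1856, 266^1024≡266, 266^2048≡3287; 2603 = 2048 + 512 + 32 + 8 + 2 + 1, so 266^2603 ≡ 3287·1856·1909·2333·3287·266 ≡ 2969 (mod 3551)
  → matches m = 2969
Candidate 2: Squares mod 3551: 269^1≡269, 269^2≡1341, 269^4≡1475, 269^8≡2413, 269^16≡2480, 269^32≡68, 269^64≡1073, 269^128≡805, 269^256≡1743, 269^512≡1944, 269^1024≡872, 269^2048≡470; 2603 = 2048 + 512 + 32 + 8 + 2 + 1, so 269^2603 ≡ 470·1944·68·2413·1341·269 ≡ 2078 (mod 3551)
Candidate 3: Squares mod 3551: 268^1≡268, 268^2≡804, 268^4≡134, 268^8≡201, 268^16≡1340, 268^32≡2345, 268^64≡2077, 268^128≡3015, 268^256≡3216, 268^512≡2144, 268^1024≡1742, 268^2048≡2010; 2603 = 2048 + 512 + 32 + 8 + 2 + 1, so 268^2603 ≡ 2010·2144·2345·201·804·268 ≡ 2412 (mod 3551)

1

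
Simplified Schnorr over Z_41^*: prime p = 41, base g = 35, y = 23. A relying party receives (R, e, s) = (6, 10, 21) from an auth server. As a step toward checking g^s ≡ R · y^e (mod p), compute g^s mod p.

6

Squares mod 41: 35^1≡35, 35^2≡36, 35^4≡25, 35^8≡10, 35^16≡18
21 = 16 + 4 + 1, so 35^21 ≡ 18·25·35 ≡ 6 (mod 41)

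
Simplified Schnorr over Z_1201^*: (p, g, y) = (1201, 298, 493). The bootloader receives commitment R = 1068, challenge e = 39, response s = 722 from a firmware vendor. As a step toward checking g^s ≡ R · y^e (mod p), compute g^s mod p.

122

Squares mod 1201: 298^1≡298, 298^2≡1131, 298^4≡96, 298^8≡809, 298^16≡1137, 298^32≡493, 298^64≡447, 298^128≡443, 298^256≡486, 298^512≡800
722 = 512 + 128 + 64 + 16 + 2, so 298^722 ≡ 800·443·447·1137·1131 ≡ 122 (mod 1201)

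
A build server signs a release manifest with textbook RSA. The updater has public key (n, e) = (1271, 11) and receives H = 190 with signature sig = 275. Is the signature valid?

Squares mod 1271: sig^1≡275, sig^2≡636, sig^4≡318, sig^8≡715
11 = 8 + 2 + 1, so sig^11 ≡ 715·636·275 ≡ 1081 (mod 1271)
1081 ≠ 190, so verification fails.

invalid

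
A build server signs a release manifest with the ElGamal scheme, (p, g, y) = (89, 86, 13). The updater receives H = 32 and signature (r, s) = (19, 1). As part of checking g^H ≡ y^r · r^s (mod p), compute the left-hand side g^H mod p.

86^32 mod 89 = 4

4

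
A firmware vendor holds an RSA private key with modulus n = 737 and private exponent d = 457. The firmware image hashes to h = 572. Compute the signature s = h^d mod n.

88

Squares mod 737: h^1≡572, h^2≡693, h^4≡462, h^8≡451, h^16≡726, h^32≡121, h^64≡638, h^128≡220, h^256≡495
457 = 256 + 128 + 64 + 8 + 1, so h^457 ≡ 495·220·638·451·572 ≡ 88 (mod 737)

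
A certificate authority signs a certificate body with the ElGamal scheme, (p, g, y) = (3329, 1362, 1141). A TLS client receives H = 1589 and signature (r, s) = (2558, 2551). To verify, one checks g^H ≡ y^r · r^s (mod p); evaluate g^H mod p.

1362^2 = 1855044 ≡ 791
1362^4 ≡ 791^2 = 625681 ≡ 3158
1362^8 ≡ 3158^2 = 9972964 ≡ 2609
1362^16 ≡ 2609^2 = 6806881 ≡ 2405
1362^32 ≡ 2405^2 = 5784025 ≡ 1552
1362^64 ≡ 1552^2 = 2408704 ≡ 1837
1362^128 ≡ 1837^2 = 3374569 ≡ 2292
1362^256 ≡ 2292^2 = 5253264 ≡ 102
1362^512 ≡ 102^2 = 10404 ≡ 417
1362^1024 ≡ 417^2 = 173889 ≡ 781
1589 = 1024 + 512 + 32 + 16 + 4 + 1, so 1362^1589 ≡ 781·417·1552·2405·3158·1362 ≡ 315 (mod 3329)

315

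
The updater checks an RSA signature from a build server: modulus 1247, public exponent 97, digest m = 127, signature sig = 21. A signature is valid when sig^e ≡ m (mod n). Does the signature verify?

sig^2 ≡ 21^2 = 441
sig^4 ≡ 441^2 = 194481 ≡ 1196
sig^8 ≡ 1196^2 = 1430416 ≡ 107
sig^16 ≡ 107^2 = 11449 ≡ 226
sig^32 ≡ 226^2 = 51076 ≡ 1196
sig^64 ≡ 1196^2 = 1430416 ≡ 107
97 = 64 + 32 + 1, so sig^97 ≡ 107·1196·21 ≡ 127 (mod 1247)
127 = m, so the signature checks out.

verifies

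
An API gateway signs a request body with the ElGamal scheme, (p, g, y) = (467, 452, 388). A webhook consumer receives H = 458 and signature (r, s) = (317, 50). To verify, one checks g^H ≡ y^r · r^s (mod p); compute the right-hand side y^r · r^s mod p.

363

Squares mod 467: 388^1≡388, 388^2≡170, 388^4≡413, 388^8≡114, 388^16≡387, 388^32≡329, 388^64≡364, 388^128≡335, 388^256≡145
317 = 256 + 32 + 16 + 8 + 4 + 1, so 388^317 ≡ 145·329·387·114·413·388 ≡ 91 (mod 467)
Squares mod 467: 317^1≡317, 317^2≡84, 317^4≡51, 317^8≡266, 317^16≡239, 317^32≡147
50 = 32 + 16 + 2, so 317^50 ≡ 147·239·84 ≡ 199 (mod 467)
y^r · r^s ≡ 91·199 = 18109 ≡ 363 (mod 467)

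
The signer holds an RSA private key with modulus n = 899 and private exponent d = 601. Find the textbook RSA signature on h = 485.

h^2 ≡ 485^2 = 235225 ≡ 586
h^4 ≡ 586^2 = 343396 ≡ 877
h^8 ≡ 877^2 = 769129 ≡ 484
h^16 ≡ 484^2 = 234256 ≡ 516
h^32 ≡ 516^2 = 266256 ≡ 152
h^64 ≡ 152^2 = 23104 ≡ 629
h^128 ≡ 629^2 = 395641 ≡ 81
h^256 ≡ 81^2 = 6561 ≡ 268
h^512 ≡ 268^2 = 71824 ≡ 803
601 = 512 + 64 + 16 + 8 + 1, so h^601 ≡ 803·629·516·484·485 ≡ 330 (mod 899)

330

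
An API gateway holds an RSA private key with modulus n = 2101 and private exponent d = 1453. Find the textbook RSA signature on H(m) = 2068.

319

(H(m))^2 ≡ 2068^2 = 4276624 ≡ 1089
(H(m))^4 ≡ 1089^2 = 1185921 ≡ 957
(H(m))^8 ≡ 957^2 = 915849 ≡ 1914
(H(m))^16 ≡ 1914^2 = 3663396 ≡ 1353
(H(m))^32 ≡ 1353^2 = 1830609 ≡ 638
(H(m))^64 ≡ 638^2 = 407044 ≡ 1551
(H(m))^128 ≡ 1551^2 = 2405601 ≡ 2057
(H(m))^256 ≡ 2057^2 = 4231249 ≡ 1936
(H(m))^512 ≡ 1936^2 = 3748096 ≡ 2013
(H(m))^1024 ≡ 2013^2 = 4052169 ≡ 1441
1453 = 1024 + 256 + 128 + 32 + 8 + 4 + 1, so (H(m))^1453 ≡ 1441·1936·2057·638·1914·957·2068 ≡ 319 (mod 2101)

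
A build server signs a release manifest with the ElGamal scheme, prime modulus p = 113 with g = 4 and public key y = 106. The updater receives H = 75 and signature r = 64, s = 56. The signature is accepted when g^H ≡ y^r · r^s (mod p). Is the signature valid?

Left side g^H mod p:
Squares mod 113: 4^1≡4, 4^2≡16, 4^4≡30, 4^8≡109, 4^16≡16, 4^32≡30, 4^64≡109
75 = 64 + 8 + 2 + 1, so 4^75 ≡ 109·109·16·4 ≡ 7 (mod 113)
Right side y^r · r^s mod p:
Squares mod 113: 106^1≡106, 106^2≡49, 106^4≡28, 106^8≡106, 106^16≡49, 106^32≡28, 106^64≡106
106^64 ≡ 106 (mod 113)
Squares mod 113: 64^1≡64, 64^2≡28, 64^4≡106, 64^8≡49, 64^16≡28, 64^32≡106
56 = 32 + 16 + 8, so 64^56 ≡ 106·28·49 ≡ 1 (mod 113)
106·1 = 106 ≡ 106 (mod 113)
7 ≠ 106, so verification fails.

invalid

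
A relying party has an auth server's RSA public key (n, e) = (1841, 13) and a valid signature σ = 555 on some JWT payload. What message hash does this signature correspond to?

σ^2 ≡ 555^2 = 308025 ≡ 578
σ^4 ≡ 578^2 = 334084 ≡ 863
σ^8 ≡ 863^2 = 744769 ≡ 1005
13 = 8 + 4 + 1, so σ^13 ≡ 1005·863·555 ≡ 919 (mod 1841)

919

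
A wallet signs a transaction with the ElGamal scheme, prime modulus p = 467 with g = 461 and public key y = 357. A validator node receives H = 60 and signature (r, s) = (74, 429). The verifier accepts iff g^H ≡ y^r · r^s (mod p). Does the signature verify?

Left side g^H mod p:
461^2 = 212521 ≡ 36
461^4 ≡ 36^2 = 1296 ≡ 362
461^8 ≡ 362^2 = 131044 ≡ 284
461^16 ≡ 284^2 = 80656 ≡ 332
461^32 ≡ 332^2 = 110224 ≡ 12
60 = 32 + 16 + 8 + 4, so 461^60 ≡ 12·332·284·362 ≡ 52 (mod 467)
Right side y^r · r^s mod p:
357^2 = 127449 ≡ 425
357^4 ≡ 425^2 = 180625 ≡ 363
357^8 ≡ 363^2 = 131769 ≡ 75
357^16 ≡ 75^2 = 5625 ≡ 21
357^32 ≡ 21^2 = 441
357^64 ≡ 441^2 = 194481 ≡ 209
74 = 64 + 8 + 2, so 357^74 ≡ 209·75·425 ≡ 120 (mod 467)
74^2 = 5476 ≡ 339
74^4 ≡ 339^2 = 114921 ≡ 39
74^8 ≡ 39^2 = 1521 ≡ 120
74^16 ≡ 120^2 = 14400 ≡ 390
74^32 ≡ 390^2 = 152100 ≡ 325
74^64 ≡ 325^2 = 105625 ≡ 83
74^128 ≡ 83^2 = 6889 ≡ 351
74^256 ≡ 351^2 = 123201 ≡ 380
429 = 256 + 128 + 32 + 8 + 4 + 1, so 74^429 ≡ 380·351·325·120·39·74 ≡ 443 (mod 467)
120·443 = 53160 ≡ 389 (mod 467)
52 ≠ 389, so verification fails.

does not verify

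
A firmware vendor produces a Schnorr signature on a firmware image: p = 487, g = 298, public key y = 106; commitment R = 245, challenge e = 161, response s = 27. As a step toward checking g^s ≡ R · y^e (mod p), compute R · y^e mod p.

255

106^2 = 11236 ≡ 35
106^4 ≡ 35^2 = 1225 ≡ 251
106^8 ≡ 251^2 = 63001 ≡ 178
106^16 ≡ 178^2 = 31684 ≡ 29
106^32 ≡ 29^2 = 841 ≡ 354
106^64 ≡ 354^2 = 125316 ≡ 157
106^128 ≡ 157^2 = 24649 ≡ 299
161 = 128 + 32 + 1, so 106^161 ≡ 299·354·106 ≡ 170 (mod 487)
R · y^e ≡ 245·170 = 41650 ≡ 255 (mod 487)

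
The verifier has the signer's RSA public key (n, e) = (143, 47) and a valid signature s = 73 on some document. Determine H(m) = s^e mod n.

83

Squares mod 143: s^1≡73, s^2≡38, s^4≡14, s^8≡53, s^16≡92, s^32≡27
47 = 32 + 8 + 4 + 2 + 1, so s^47 ≡ 27·53·14·38·73 ≡ 83 (mod 143)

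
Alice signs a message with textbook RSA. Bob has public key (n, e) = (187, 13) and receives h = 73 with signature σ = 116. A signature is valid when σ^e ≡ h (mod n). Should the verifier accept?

accept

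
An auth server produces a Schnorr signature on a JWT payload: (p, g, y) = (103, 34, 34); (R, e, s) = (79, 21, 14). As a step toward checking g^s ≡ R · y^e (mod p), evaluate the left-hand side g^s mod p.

76

Squares mod 103: 34^1≡34, 34^2≡23, 34^4≡14, 34^8≡93
14 = 8 + 4 + 2, so 34^14 ≡ 93·14·23 ≡ 76 (mod 103)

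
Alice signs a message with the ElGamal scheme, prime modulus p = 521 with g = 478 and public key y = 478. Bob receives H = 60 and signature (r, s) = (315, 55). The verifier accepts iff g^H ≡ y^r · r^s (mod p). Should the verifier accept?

accept

Left side g^H mod p:
478^2 = 228484 ≡ 286
478^4 ≡ 286^2 = 81796 ≡ 520
478^8 ≡ 520^2 = 270400 ≡ 1
478^16 ≡ 1^2 = 1
478^32 ≡ 1^2 = 1
60 = 32 + 16 + 8 + 4, so 478^60 ≡ 1·1·1·520 ≡ 520 (mod 521)
Right side y^r · r^s mod p:
478^2 = 228484 ≡ 286
478^4 ≡ 286^2 = 81796 ≡ 520
478^8 ≡ 520^2 = 270400 ≡ 1
478^16 ≡ 1^2 = 1
478^32 ≡ 1^2 = 1
478^64 ≡ 1^2 = 1
478^128 ≡ 1^2 = 1
478^256 ≡ 1^2 = 1
315 = 256 + 32 + 16 + 8 + 2 + 1, so 478^315 ≡ 1·1·1·1·286·478 ≡ 206 (mod 521)
315^2 = 99225 ≡ 235
315^4 ≡ 235^2 = 55225 ≡ 520
315^8 ≡ 520^2 = 270400 ≡ 1
315^16 ≡ 1^2 = 1
315^32 ≡ 1^2 = 1
55 = 32 + 16 + 4 + 2 + 1, so 315^55 ≡ 1·1·520·235·315 ≡ 478 (mod 521)
206·478 = 98468 ≡ 520 (mod 521)
520 ≡ 520 (mod 521), so the signature is genuine.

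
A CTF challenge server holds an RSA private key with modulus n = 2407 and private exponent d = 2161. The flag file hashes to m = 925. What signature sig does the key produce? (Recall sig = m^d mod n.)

m^2 ≡ 925^2 = 855625 ≡ 1140
m^4 ≡ 1140^2 = 1299600 ≡ 2227
m^8 ≡ 2227^2 = 4959529 ≡ 1109
m^16 ≡ 1109^2 = 1229881 ≡ 2311
m^32 ≡ 2311^2 = 5340721 ≡ 1995
m^64 ≡ 1995^2 = 3980025 ≡ 1254
m^128 ≡ 1254^2 = 1572516 ≡ 745
m^256 ≡ 745^2 = 555025 ≡ 1415
m^512 ≡ 1415^2 = 2002225 ≡ 2008
m^1024 ≡ 2008^2 = 4032064 ≡ 339
m^2048 ≡ 339^2 = 114921 ≡ 1792
2161 = 2048 + 64 + 32 + 16 + 1, so m^2161 ≡ 1792·1254·1995·2311·925 ≡ 946 (mod 2407)

946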